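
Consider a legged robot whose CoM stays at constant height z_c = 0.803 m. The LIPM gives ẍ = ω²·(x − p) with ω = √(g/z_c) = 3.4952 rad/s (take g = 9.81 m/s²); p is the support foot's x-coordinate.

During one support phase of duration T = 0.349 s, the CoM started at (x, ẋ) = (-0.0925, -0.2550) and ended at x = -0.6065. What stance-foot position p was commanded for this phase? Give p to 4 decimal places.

p = 0.3846

ωT = 3.4952·0.349 = 1.219825; cosh(ωT) = 1.840938, sinh(ωT) = 1.545656
x(T) = p + (x₀−p)·cosh(ωT) + (ẋ₀/ω)·sinh(ωT) ⇒ p·(1 − cosh) = x(T) − x₀·cosh − (ẋ₀/ω)·sinh
numerator   = -0.6065 − (-0.0925)·1.840938 − (-0.2550/3.4952)·1.545656 = -0.323446
denominator = 1 − 1.840938 = -0.840938
p = -0.323446 / -0.840938 = 0.3846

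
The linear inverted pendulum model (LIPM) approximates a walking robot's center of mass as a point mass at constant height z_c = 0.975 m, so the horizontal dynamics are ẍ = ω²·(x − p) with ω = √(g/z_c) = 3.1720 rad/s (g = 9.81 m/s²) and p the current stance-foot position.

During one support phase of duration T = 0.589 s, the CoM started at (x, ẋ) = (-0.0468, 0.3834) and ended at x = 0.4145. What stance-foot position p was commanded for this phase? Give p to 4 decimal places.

ωT = 3.1720·0.589 = 1.868308; cosh(ωT) = 3.315856, sinh(ωT) = 3.161471
x(T) = p + (x₀−p)·cosh(ωT) + (ẋ₀/ω)·sinh(ωT) ⇒ p·(1 − cosh) = x(T) − x₀·cosh − (ẋ₀/ω)·sinh
numerator   = 0.4145 − (-0.0468)·3.315856 − (0.3834/3.1720)·3.161471 = 0.187555
denominator = 1 − 3.315856 = -2.315856
p = 0.187555 / -2.315856 = -0.0810

p = -0.0810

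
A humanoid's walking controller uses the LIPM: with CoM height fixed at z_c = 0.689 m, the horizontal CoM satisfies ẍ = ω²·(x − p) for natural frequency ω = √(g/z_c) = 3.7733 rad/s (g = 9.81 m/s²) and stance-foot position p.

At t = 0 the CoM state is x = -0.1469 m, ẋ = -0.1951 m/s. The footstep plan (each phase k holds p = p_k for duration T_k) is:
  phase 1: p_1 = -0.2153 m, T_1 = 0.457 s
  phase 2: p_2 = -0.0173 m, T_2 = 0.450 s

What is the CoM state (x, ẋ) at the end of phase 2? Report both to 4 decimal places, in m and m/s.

phase 1: p=-0.2153, T=0.457, ωT=1.724398, cosh=2.893712, sinh=2.715432; start (x,ẋ)=(-0.146900, -0.195100) → end (x,ẋ)=(-0.157773, 0.136273)
phase 2: p=-0.0173, T=0.450, ωT=1.697985, cosh=2.822990, sinh=2.639938; start (x,ẋ)=(-0.157773, 0.136273) → end (x,ẋ)=(-0.318511, -1.014590)

x = -0.3185, ẋ = -1.0146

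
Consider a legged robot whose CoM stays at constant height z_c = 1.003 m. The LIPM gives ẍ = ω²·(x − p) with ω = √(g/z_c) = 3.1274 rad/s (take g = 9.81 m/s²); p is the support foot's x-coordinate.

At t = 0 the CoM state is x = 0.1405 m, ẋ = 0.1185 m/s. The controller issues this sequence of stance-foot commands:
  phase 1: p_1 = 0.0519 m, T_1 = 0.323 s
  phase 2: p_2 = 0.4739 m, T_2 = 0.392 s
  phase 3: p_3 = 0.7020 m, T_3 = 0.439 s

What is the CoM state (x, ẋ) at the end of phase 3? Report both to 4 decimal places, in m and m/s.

x = -0.2940, ẋ = -2.8404

phase 1: p=0.0519, T=0.323, ωT=1.010150, cosh=1.555089, sinh=1.190925; start (x,ẋ)=(0.140500, 0.118500) → end (x,ẋ)=(0.234806, 0.514269)
phase 2: p=0.4739, T=0.392, ωT=1.225941, cosh=1.850426, sinh=1.556944; start (x,ẋ)=(0.234806, 0.514269) → end (x,ẋ)=(0.287498, -0.212577)
phase 3: p=0.7020, T=0.439, ωT=1.372929, cosh=2.100128, sinh=1.846764; start (x,ẋ)=(0.287498, -0.212577) → end (x,ẋ)=(-0.294037, -2.840427)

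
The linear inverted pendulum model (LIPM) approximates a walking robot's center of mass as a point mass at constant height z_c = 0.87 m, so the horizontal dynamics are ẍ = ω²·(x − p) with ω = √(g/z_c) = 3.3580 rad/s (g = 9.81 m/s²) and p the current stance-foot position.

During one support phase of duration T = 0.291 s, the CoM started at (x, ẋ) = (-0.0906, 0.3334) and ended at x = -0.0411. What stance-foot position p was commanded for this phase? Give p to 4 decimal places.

ωT = 3.3580·0.291 = 0.977178; cosh(ωT) = 1.516660, sinh(ωT) = 1.140288
x(T) = p + (x₀−p)·cosh(ωT) + (ẋ₀/ω)·sinh(ωT) ⇒ p·(1 − cosh) = x(T) − x₀·cosh − (ẋ₀/ω)·sinh
numerator   = -0.0411 − (-0.0906)·1.516660 − (0.3334/3.3580)·1.140288 = -0.016904
denominator = 1 − 1.516660 = -0.516660
p = -0.016904 / -0.516660 = 0.0327

p = 0.0327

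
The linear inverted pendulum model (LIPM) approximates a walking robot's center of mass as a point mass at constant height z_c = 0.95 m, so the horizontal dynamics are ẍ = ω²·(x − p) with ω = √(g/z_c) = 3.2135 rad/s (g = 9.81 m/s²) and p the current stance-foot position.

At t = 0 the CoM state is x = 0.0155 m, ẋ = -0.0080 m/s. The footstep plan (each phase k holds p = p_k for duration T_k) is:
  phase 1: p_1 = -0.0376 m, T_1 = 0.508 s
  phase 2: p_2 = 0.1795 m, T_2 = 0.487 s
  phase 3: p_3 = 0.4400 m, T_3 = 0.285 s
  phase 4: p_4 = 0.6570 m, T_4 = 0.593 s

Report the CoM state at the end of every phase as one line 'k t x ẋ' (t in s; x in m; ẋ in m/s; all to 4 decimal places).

phase 1: p=-0.0376, T=0.508, ωT=1.632458, cosh=2.655942, sinh=2.460493; start (x,ẋ)=(0.015500, -0.008000) → end (x,ẋ)=(0.097305, 0.398603)
phase 2: p=0.1795, T=0.487, ωT=1.564974, cosh=2.495823, sinh=2.286730; start (x,ẋ)=(0.097305, 0.398603) → end (x,ẋ)=(0.258003, 0.390842)
phase 3: p=0.4400, T=0.285, ωT=0.915847, cosh=1.449535, sinh=1.049357; start (x,ẋ)=(0.258003, 0.390842) → end (x,ẋ)=(0.303817, -0.047176)
phase 4: p=0.6570, T=0.593, ωT=1.905605, cosh=3.436105, sinh=3.287372; start (x,ẋ)=(0.303817, -0.047176) → end (x,ẋ)=(-0.604835, -3.893120)

1 0.5080 0.0973 0.3986
2 0.9950 0.2580 0.3908
3 1.2800 0.3038 -0.0472
4 1.8730 -0.6048 -3.8931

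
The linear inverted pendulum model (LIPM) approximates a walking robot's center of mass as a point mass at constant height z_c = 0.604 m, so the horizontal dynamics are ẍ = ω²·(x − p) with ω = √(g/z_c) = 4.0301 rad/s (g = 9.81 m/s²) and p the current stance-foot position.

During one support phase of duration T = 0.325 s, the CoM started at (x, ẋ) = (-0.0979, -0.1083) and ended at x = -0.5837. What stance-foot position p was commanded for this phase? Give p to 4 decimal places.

p = 0.3472

ωT = 4.0301·0.325 = 1.309783; cosh(ωT) = 1.987623, sinh(ωT) = 1.717744
x(T) = p + (x₀−p)·cosh(ωT) + (ẋ₀/ω)·sinh(ωT) ⇒ p·(1 − cosh) = x(T) − x₀·cosh − (ẋ₀/ω)·sinh
numerator   = -0.5837 − (-0.0979)·1.987623 − (-0.1083/4.0301)·1.717744 = -0.342951
denominator = 1 − 1.987623 = -0.987623
p = -0.342951 / -0.987623 = 0.3472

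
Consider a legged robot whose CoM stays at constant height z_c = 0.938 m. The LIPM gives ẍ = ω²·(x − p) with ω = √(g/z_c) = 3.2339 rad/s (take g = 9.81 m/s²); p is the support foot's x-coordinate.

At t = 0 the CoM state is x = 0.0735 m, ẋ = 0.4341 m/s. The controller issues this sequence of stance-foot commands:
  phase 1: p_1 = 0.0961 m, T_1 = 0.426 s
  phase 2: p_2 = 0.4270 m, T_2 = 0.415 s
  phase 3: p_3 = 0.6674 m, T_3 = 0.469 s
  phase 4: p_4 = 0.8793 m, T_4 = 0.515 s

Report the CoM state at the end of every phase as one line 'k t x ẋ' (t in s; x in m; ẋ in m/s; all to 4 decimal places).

phase 1: p=0.0961, T=0.426, ωT=1.377641, cosh=2.108855, sinh=1.856682; start (x,ẋ)=(0.073500, 0.434100) → end (x,ẋ)=(0.297670, 0.779756)
phase 2: p=0.4270, T=0.415, ωT=1.342069, cosh=2.044128, sinh=1.782823; start (x,ẋ)=(0.297670, 0.779756) → end (x,ẋ)=(0.592507, 0.848274)
phase 3: p=0.6674, T=0.469, ωT=1.516699, cosh=2.388296, sinh=2.168861; start (x,ẋ)=(0.592507, 0.848274) → end (x,ẋ)=(1.057440, 1.500637)
phase 4: p=0.8793, T=0.515, ωT=1.665459, cosh=2.738601, sinh=2.549497; start (x,ẋ)=(1.057440, 1.500637) → end (x,ẋ)=(2.550204, 5.578373)

1 0.4260 0.2977 0.7798
2 0.8410 0.5925 0.8483
3 1.3100 1.0574 1.5006
4 1.8250 2.5502 5.5784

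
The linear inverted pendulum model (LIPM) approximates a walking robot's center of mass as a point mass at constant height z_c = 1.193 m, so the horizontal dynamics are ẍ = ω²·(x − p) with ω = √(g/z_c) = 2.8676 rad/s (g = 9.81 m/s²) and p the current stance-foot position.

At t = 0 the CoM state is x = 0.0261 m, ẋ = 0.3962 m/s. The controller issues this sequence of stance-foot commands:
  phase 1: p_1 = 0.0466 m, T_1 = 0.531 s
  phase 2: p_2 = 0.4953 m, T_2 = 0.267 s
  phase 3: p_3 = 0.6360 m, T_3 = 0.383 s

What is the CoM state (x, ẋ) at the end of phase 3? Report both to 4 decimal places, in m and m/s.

phase 1: p=0.0466, T=0.531, ωT=1.522696, cosh=2.401345, sinh=2.183222; start (x,ẋ)=(0.026100, 0.396200) → end (x,ẋ)=(0.299016, 0.823070)
phase 2: p=0.4953, T=0.267, ωT=0.765649, cosh=1.307711, sinh=0.842679; start (x,ẋ)=(0.299016, 0.823070) → end (x,ẋ)=(0.480486, 0.602024)
phase 3: p=0.6360, T=0.383, ωT=1.098291, cosh=1.666238, sinh=1.332798; start (x,ẋ)=(0.480486, 0.602024) → end (x,ẋ)=(0.656685, 0.408752)

x = 0.6567, ẋ = 0.4088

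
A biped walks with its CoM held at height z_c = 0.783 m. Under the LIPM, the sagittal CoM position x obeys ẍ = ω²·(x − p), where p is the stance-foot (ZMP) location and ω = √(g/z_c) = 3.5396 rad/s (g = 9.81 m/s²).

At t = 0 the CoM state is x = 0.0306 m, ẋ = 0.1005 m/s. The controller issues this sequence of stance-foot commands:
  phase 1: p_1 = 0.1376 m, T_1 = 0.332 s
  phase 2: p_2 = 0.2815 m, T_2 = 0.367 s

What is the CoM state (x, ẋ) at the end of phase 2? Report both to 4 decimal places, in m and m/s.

phase 1: p=0.1376, T=0.332, ωT=1.175147, cosh=1.773697, sinh=1.464923; start (x,ẋ)=(0.030600, 0.100500) → end (x,ẋ)=(-0.010592, -0.376564)
phase 2: p=0.2815, T=0.367, ωT=1.299033, cosh=1.969273, sinh=1.696478; start (x,ẋ)=(-0.010592, -0.376564) → end (x,ẋ)=(-0.474190, -2.495527)

x = -0.4742, ẋ = -2.4955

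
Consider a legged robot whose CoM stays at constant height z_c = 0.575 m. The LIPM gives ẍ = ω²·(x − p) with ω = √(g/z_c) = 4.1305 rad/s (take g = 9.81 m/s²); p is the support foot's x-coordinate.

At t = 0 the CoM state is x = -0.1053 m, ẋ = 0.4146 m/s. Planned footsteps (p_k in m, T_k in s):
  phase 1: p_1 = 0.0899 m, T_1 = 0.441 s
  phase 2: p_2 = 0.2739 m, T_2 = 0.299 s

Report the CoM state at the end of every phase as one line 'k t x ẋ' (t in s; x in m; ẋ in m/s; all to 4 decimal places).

1 0.4410 -0.2271 -1.1118
2 0.7400 -1.0839 -5.3298

phase 1: p=0.0899, T=0.441, ωT=1.821550, cosh=3.171605, sinh=3.009830; start (x,ẋ)=(-0.105300, 0.414600) → end (x,ẋ)=(-0.227085, -1.111799)
phase 2: p=0.2739, T=0.299, ωT=1.235019, cosh=1.864637, sinh=1.573808; start (x,ẋ)=(-0.227085, -1.111799) → end (x,ẋ)=(-1.083874, -5.329812)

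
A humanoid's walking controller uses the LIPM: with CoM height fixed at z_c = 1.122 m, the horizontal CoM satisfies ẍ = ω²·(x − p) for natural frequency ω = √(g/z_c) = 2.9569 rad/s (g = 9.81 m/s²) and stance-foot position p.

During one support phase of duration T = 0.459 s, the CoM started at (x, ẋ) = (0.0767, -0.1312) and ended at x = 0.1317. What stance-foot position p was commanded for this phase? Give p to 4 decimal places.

p = -0.0498

ωT = 2.9569·0.459 = 1.357217; cosh(ωT) = 2.071371, sinh(ωT) = 1.813995
x(T) = p + (x₀−p)·cosh(ωT) + (ẋ₀/ω)·sinh(ωT) ⇒ p·(1 − cosh) = x(T) − x₀·cosh − (ẋ₀/ω)·sinh
numerator   = 0.1317 − (0.0767)·2.071371 − (-0.1312/2.9569)·1.813995 = 0.053314
denominator = 1 − 2.071371 = -1.071371
p = 0.053314 / -1.071371 = -0.0498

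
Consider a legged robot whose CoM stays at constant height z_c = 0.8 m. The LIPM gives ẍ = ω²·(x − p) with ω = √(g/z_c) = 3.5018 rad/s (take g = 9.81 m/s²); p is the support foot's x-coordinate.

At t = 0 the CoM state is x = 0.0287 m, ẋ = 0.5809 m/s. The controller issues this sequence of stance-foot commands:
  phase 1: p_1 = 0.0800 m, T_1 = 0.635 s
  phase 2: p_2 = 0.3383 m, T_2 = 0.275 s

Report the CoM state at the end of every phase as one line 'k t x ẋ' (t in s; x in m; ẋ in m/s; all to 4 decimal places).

1 0.6350 0.5977 1.8951
2 0.9100 1.3331 3.8603

phase 1: p=0.0800, T=0.635, ωT=2.223643, cosh=4.674574, sinh=4.566360; start (x,ẋ)=(0.028700, 0.580900) → end (x,ẋ)=(0.597690, 1.895149)
phase 2: p=0.3383, T=0.275, ωT=0.962995, cosh=1.500639, sinh=1.118891; start (x,ẋ)=(0.597690, 1.895149) → end (x,ẋ)=(1.333087, 3.860259)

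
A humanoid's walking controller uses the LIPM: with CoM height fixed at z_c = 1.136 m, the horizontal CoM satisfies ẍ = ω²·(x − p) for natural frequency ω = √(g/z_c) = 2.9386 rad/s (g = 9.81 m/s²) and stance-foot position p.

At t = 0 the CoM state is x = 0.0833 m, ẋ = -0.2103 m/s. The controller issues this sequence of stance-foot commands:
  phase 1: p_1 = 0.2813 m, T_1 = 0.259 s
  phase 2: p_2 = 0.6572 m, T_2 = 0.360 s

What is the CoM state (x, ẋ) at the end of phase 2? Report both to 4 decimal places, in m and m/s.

phase 1: p=0.2813, T=0.259, ωT=0.761097, cosh=1.303889, sinh=0.836735; start (x,ẋ)=(0.083300, -0.210300) → end (x,ẋ)=(-0.036751, -0.761056)
phase 2: p=0.6572, T=0.360, ωT=1.057896, cosh=1.613745, sinh=1.266559; start (x,ẋ)=(-0.036751, -0.761056) → end (x,ẋ)=(-0.790681, -3.810974)

x = -0.7907, ẋ = -3.8110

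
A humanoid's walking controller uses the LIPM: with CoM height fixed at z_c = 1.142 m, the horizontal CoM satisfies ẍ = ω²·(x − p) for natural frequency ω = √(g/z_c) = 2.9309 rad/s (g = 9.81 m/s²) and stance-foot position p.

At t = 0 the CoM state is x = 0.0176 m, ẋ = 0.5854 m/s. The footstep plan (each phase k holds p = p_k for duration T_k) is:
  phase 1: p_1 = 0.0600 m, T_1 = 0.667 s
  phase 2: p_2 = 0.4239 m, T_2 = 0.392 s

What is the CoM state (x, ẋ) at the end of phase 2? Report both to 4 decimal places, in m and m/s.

phase 1: p=0.0600, T=0.667, ωT=1.954910, cosh=3.602431, sinh=3.460854; start (x,ẋ)=(0.017600, 0.585400) → end (x,ẋ)=(0.598507, 1.678782)
phase 2: p=0.4239, T=0.392, ωT=1.148913, cosh=1.735871, sinh=1.418890; start (x,ẋ)=(0.598507, 1.678782) → end (x,ẋ)=(1.539717, 3.640274)

x = 1.5397, ẋ = 3.6403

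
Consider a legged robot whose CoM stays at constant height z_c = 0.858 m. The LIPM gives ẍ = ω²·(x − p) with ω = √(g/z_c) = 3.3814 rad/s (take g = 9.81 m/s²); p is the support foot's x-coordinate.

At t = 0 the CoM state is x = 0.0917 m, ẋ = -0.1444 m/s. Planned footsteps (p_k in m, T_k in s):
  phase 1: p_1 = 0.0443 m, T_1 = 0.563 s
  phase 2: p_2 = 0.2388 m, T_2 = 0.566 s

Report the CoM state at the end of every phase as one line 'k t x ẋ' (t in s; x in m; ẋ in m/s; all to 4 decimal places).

1 0.5630 0.0668 0.0306
2 1.1290 -0.3270 -1.8230

phase 1: p=0.0443, T=0.563, ωT=1.903728, cosh=3.429940, sinh=3.280928; start (x,ẋ)=(0.091700, -0.144400) → end (x,ẋ)=(0.066770, 0.030578)
phase 2: p=0.2388, T=0.566, ωT=1.913872, cosh=3.463399, sinh=3.315891; start (x,ẋ)=(0.066770, 0.030578) → end (x,ẋ)=(-0.327023, -1.822959)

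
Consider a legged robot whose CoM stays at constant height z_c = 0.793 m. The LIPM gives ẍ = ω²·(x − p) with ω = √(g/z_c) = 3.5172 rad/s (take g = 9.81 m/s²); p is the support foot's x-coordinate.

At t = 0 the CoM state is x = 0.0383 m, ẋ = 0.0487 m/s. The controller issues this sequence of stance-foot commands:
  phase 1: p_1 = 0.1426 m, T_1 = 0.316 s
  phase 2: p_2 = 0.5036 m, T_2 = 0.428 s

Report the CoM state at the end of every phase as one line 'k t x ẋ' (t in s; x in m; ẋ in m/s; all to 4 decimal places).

1 0.3160 -0.0143 -0.4150
2 0.7440 -0.9733 -4.8824

phase 1: p=0.1426, T=0.316, ωT=1.111435, cosh=1.683901, sinh=1.354815; start (x,ẋ)=(0.038300, 0.048700) → end (x,ẋ)=(-0.014272, -0.415000)
phase 2: p=0.5036, T=0.428, ωT=1.505362, cosh=2.363860, sinh=2.141923; start (x,ẋ)=(-0.014272, -0.415000) → end (x,ẋ)=(-0.973305, -4.882425)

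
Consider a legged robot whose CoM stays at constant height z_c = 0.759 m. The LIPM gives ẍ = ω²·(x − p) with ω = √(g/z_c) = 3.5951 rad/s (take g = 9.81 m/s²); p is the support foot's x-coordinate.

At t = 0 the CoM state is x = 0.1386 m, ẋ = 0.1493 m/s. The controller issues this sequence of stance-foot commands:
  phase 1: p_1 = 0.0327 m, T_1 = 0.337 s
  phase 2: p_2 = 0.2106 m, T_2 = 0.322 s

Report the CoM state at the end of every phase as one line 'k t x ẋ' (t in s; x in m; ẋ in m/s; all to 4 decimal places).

phase 1: p=0.0327, T=0.337, ωT=1.211549, cosh=1.828209, sinh=1.530473; start (x,ẋ)=(0.138600, 0.149300) → end (x,ẋ)=(0.289866, 0.855635)
phase 2: p=0.2106, T=0.322, ωT=1.157622, cosh=1.748295, sinh=1.434062; start (x,ẋ)=(0.289866, 0.855635) → end (x,ẋ)=(0.690488, 1.904566)

1 0.3370 0.2899 0.8556
2 0.6590 0.6905 1.9046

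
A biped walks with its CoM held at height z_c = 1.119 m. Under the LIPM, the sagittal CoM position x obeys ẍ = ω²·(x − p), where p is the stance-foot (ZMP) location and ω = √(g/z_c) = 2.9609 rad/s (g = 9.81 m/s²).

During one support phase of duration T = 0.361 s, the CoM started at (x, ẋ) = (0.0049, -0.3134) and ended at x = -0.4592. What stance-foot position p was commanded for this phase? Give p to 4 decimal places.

ωT = 2.9609·0.361 = 1.068885; cosh(ωT) = 1.627761, sinh(ωT) = 1.284370
x(T) = p + (x₀−p)·cosh(ωT) + (ẋ₀/ω)·sinh(ωT) ⇒ p·(1 − cosh) = x(T) − x₀·cosh − (ẋ₀/ω)·sinh
numerator   = -0.4592 − (0.0049)·1.627761 − (-0.3134/2.9609)·1.284370 = -0.331230
denominator = 1 − 1.627761 = -0.627761
p = -0.331230 / -0.627761 = 0.5276

p = 0.5276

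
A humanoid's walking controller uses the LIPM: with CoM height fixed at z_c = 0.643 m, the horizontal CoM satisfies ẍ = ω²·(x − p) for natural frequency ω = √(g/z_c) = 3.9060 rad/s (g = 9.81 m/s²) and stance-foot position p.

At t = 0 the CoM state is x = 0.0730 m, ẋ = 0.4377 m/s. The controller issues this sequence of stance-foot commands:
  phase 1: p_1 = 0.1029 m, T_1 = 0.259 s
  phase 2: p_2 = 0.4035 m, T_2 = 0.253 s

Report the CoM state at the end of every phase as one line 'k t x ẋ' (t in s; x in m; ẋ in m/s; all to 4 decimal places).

1 0.2590 0.1901 0.5421
2 0.5120 0.2377 -0.1356

phase 1: p=0.1029, T=0.259, ωT=1.011654, cosh=1.556882, sinh=1.193264; start (x,ẋ)=(0.073000, 0.437700) → end (x,ẋ)=(0.190065, 0.542086)
phase 2: p=0.4035, T=0.253, ωT=0.988218, cosh=1.529341, sinh=1.157102; start (x,ẋ)=(0.190065, 0.542086) → end (x,ẋ)=(0.237670, -0.135616)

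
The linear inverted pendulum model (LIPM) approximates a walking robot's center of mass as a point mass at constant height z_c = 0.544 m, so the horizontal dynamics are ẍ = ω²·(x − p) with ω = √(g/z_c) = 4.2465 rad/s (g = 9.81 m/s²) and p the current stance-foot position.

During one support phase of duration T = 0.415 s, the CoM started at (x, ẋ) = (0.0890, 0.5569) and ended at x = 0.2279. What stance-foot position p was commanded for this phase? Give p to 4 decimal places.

ωT = 4.2465·0.415 = 1.762298; cosh(ωT) = 2.998728, sinh(ωT) = 2.827078
x(T) = p + (x₀−p)·cosh(ωT) + (ẋ₀/ω)·sinh(ωT) ⇒ p·(1 − cosh) = x(T) − x₀·cosh − (ẋ₀/ω)·sinh
numerator   = 0.2279 − (0.0890)·2.998728 − (0.5569/4.2465)·2.827078 = -0.409739
denominator = 1 − 2.998728 = -1.998728
p = -0.409739 / -1.998728 = 0.2050

p = 0.2050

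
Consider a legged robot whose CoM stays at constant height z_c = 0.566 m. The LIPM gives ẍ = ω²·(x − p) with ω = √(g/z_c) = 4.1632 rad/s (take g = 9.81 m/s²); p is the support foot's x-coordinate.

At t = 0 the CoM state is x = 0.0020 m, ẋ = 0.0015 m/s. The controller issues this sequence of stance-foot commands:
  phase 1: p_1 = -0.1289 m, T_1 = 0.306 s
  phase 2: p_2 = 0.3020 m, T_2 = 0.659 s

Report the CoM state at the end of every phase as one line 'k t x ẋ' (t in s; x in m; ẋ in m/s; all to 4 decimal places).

phase 1: p=-0.1289, T=0.306, ωT=1.273939, cosh=1.927317, sinh=1.647590; start (x,ẋ)=(0.002000, 0.001500) → end (x,ẋ)=(0.123979, 0.900766)
phase 2: p=0.3020, T=0.659, ωT=2.743549, cosh=7.803192, sinh=7.738851; start (x,ẋ)=(0.123979, 0.900766) → end (x,ẋ)=(0.587280, 1.293319)

1 0.3060 0.1240 0.9008
2 0.9650 0.5873 1.2933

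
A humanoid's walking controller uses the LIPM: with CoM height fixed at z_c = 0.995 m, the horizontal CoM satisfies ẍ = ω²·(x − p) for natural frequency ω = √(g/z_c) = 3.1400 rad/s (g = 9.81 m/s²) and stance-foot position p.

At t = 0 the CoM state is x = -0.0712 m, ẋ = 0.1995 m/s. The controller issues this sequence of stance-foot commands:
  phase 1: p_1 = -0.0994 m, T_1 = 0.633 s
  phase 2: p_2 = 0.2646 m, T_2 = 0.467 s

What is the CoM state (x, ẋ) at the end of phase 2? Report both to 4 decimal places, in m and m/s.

phase 1: p=-0.0994, T=0.633, ωT=1.987620, cosh=3.717582, sinh=3.580561; start (x,ẋ)=(-0.071200, 0.199500) → end (x,ẋ)=(0.232927, 1.058709)
phase 2: p=0.2646, T=0.467, ωT=1.466380, cosh=2.282139, sinh=2.051380; start (x,ẋ)=(0.232927, 1.058709) → end (x,ẋ)=(0.883978, 2.212105)

x = 0.8840, ẋ = 2.2121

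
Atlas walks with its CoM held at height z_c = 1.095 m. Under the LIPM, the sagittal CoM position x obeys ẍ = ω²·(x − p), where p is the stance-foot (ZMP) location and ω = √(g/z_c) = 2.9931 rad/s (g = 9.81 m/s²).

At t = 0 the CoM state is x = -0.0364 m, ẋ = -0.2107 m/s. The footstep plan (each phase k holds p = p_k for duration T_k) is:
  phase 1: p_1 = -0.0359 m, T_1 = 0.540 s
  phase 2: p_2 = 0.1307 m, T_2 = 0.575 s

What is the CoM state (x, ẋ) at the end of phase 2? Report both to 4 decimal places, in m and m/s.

phase 1: p=-0.0359, T=0.540, ωT=1.616274, cosh=2.616467, sinh=2.417830; start (x,ẋ)=(-0.036400, -0.210700) → end (x,ẋ)=(-0.207412, -0.554908)
phase 2: p=0.1307, T=0.575, ωT=1.721032, cosh=2.884589, sinh=2.705708; start (x,ẋ)=(-0.207412, -0.554908) → end (x,ẋ)=(-1.346241, -4.338867)

x = -1.3462, ẋ = -4.3389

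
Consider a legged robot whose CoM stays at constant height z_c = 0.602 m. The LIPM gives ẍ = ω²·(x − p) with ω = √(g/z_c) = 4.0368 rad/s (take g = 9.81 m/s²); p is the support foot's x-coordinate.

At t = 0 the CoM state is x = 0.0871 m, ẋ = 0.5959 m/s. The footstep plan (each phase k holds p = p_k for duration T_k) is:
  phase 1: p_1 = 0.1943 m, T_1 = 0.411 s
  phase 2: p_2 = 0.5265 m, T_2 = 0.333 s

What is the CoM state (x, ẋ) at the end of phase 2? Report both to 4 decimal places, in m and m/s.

x = 0.2471, ẋ = -0.7272

phase 1: p=0.1943, T=0.411, ωT=1.659125, cosh=2.722508, sinh=2.532202; start (x,ẋ)=(0.087100, 0.595900) → end (x,ẋ)=(0.276243, 0.526545)
phase 2: p=0.5265, T=0.333, ωT=1.344254, cosh=2.048030, sinh=1.787296; start (x,ẋ)=(0.276243, 0.526545) → end (x,ẋ)=(0.247094, -0.727214)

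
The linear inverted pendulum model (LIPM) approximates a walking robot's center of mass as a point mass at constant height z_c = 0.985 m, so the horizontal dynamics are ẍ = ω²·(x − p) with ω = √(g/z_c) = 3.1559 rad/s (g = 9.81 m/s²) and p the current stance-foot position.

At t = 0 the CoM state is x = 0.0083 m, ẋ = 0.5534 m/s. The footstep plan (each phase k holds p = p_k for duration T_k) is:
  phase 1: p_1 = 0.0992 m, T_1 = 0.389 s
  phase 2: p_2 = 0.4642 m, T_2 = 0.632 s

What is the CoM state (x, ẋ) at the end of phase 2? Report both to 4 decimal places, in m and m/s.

x = 0.1521, ẋ = -0.7948

phase 1: p=0.0992, T=0.389, ωT=1.227645, cosh=1.853082, sinh=1.560100; start (x,ẋ)=(0.008300, 0.553400) → end (x,ẋ)=(0.204325, 0.577948)
phase 2: p=0.4642, T=0.632, ωT=1.994529, cosh=3.742409, sinh=3.606331; start (x,ẋ)=(0.204325, 0.577948) → end (x,ẋ)=(0.152077, -0.794780)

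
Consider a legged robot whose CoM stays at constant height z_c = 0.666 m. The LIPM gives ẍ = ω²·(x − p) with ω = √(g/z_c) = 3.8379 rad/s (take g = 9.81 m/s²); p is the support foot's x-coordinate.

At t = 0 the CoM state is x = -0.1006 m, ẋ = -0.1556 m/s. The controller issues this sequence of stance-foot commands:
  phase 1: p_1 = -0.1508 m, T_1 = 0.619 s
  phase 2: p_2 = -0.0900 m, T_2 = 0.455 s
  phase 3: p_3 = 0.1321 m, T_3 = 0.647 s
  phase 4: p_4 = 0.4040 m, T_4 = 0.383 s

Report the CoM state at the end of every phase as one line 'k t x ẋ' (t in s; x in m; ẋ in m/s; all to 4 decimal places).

phase 1: p=-0.1508, T=0.619, ωT=2.375660, cosh=5.425533, sinh=5.332580; start (x,ẋ)=(-0.100600, -0.155600) → end (x,ẋ)=(-0.094637, 0.183176)
phase 2: p=-0.0900, T=0.455, ωT=1.746244, cosh=2.953730, sinh=2.779302; start (x,ẋ)=(-0.094637, 0.183176) → end (x,ẋ)=(0.028954, 0.491589)
phase 3: p=0.1321, T=0.647, ωT=2.483121, cosh=6.031039, sinh=5.947556; start (x,ẋ)=(0.028954, 0.491589) → end (x,ẋ)=(0.271835, 0.610374)
phase 4: p=0.4040, T=0.383, ωT=1.469916, cosh=2.289407, sinh=2.059462; start (x,ẋ)=(0.271835, 0.610374) → end (x,ẋ)=(0.428954, 0.352759)

1 0.6190 -0.0946 0.1832
2 1.0740 0.0290 0.4916
3 1.7210 0.2718 0.6104
4 2.1040 0.4290 0.3528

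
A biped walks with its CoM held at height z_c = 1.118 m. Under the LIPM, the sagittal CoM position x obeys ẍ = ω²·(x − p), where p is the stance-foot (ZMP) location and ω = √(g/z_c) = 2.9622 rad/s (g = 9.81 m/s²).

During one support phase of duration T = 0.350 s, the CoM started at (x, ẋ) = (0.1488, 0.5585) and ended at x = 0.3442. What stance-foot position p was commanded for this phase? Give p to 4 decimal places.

ωT = 2.9622·0.350 = 1.036770; cosh(ωT) = 1.587346, sinh(ωT) = 1.232748
x(T) = p + (x₀−p)·cosh(ωT) + (ẋ₀/ω)·sinh(ωT) ⇒ p·(1 − cosh) = x(T) − x₀·cosh − (ẋ₀/ω)·sinh
numerator   = 0.3442 − (0.1488)·1.587346 − (0.5585/2.9622)·1.232748 = -0.124422
denominator = 1 − 1.587346 = -0.587346
p = -0.124422 / -0.587346 = 0.2118

p = 0.2118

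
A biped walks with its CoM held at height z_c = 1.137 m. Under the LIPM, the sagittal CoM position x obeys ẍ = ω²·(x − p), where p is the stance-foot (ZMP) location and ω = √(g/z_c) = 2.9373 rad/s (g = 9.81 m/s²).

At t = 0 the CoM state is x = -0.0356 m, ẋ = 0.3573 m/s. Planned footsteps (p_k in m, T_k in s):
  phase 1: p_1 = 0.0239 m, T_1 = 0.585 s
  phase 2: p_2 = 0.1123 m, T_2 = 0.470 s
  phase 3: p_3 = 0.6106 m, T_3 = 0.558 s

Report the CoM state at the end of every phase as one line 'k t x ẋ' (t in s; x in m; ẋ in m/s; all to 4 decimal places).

1 0.5850 0.1809 0.5565
2 1.0550 0.6102 1.5519
3 1.6130 1.9188 4.1442

phase 1: p=0.0239, T=0.585, ωT=1.718320, cosh=2.877262, sinh=2.697895; start (x,ẋ)=(-0.035600, 0.357300) → end (x,ẋ)=(0.180881, 0.556536)
phase 2: p=0.1123, T=0.470, ωT=1.380531, cosh=2.114229, sinh=1.862784; start (x,ẋ)=(0.180881, 0.556536) → end (x,ẋ)=(0.610242, 1.551891)
phase 3: p=0.6106, T=0.558, ωT=1.639013, cosh=2.672129, sinh=2.477957; start (x,ẋ)=(0.610242, 1.551891) → end (x,ẋ)=(1.918845, 4.144245)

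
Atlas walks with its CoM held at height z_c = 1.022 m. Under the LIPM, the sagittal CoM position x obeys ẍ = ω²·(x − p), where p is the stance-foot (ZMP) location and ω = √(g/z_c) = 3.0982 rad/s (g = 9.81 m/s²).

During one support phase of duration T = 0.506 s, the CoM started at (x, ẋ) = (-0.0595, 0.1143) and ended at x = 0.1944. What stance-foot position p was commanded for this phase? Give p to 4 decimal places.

ωT = 3.0982·0.506 = 1.567689; cosh(ωT) = 2.502040, sinh(ωT) = 2.293514
x(T) = p + (x₀−p)·cosh(ωT) + (ẋ₀/ω)·sinh(ωT) ⇒ p·(1 − cosh) = x(T) − x₀·cosh − (ẋ₀/ω)·sinh
numerator   = 0.1944 − (-0.0595)·2.502040 − (0.1143/3.0982)·2.293514 = 0.258658
denominator = 1 − 2.502040 = -1.502040
p = 0.258658 / -1.502040 = -0.1722

p = -0.1722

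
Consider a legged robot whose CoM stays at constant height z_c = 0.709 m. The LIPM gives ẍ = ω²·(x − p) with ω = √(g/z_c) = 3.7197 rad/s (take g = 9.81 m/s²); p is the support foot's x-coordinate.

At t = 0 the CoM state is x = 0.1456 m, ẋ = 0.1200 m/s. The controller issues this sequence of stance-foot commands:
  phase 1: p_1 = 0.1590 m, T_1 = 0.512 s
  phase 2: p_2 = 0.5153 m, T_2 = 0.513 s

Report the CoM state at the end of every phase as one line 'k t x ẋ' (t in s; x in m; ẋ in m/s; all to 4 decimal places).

phase 1: p=0.1590, T=0.512, ωT=1.904486, cosh=3.432428, sinh=3.283529; start (x,ẋ)=(0.145600, 0.120000) → end (x,ẋ)=(0.218934, 0.248227)
phase 2: p=0.5153, T=0.513, ωT=1.908206, cosh=3.444666, sinh=3.296320; start (x,ẋ)=(0.218934, 0.248227) → end (x,ẋ)=(-0.285607, -2.778775)

1 0.5120 0.2189 0.2482
2 1.0250 -0.2856 -2.7788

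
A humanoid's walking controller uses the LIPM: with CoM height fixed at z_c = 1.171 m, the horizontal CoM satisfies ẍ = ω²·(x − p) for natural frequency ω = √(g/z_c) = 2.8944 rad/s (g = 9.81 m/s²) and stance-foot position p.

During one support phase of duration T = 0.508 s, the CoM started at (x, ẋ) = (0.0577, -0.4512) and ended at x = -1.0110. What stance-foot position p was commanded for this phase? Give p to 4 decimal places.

ωT = 2.8944·0.508 = 1.470355; cosh(ωT) = 2.290312, sinh(ωT) = 2.060468
x(T) = p + (x₀−p)·cosh(ωT) + (ẋ₀/ω)·sinh(ωT) ⇒ p·(1 − cosh) = x(T) − x₀·cosh − (ẋ₀/ω)·sinh
numerator   = -1.0110 − (0.0577)·2.290312 − (-0.4512/2.8944)·2.060468 = -0.821950
denominator = 1 − 2.290312 = -1.290312
p = -0.821950 / -1.290312 = 0.6370

p = 0.6370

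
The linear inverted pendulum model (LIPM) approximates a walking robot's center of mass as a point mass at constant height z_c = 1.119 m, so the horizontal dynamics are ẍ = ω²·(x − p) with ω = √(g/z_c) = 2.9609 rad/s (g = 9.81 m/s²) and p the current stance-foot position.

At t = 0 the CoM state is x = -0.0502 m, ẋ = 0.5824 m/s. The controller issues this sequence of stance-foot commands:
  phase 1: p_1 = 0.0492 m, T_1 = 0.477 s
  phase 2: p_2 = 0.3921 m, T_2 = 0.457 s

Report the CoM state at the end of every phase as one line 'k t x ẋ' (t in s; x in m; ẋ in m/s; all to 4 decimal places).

phase 1: p=0.0492, T=0.477, ωT=1.412349, cosh=2.174580, sinh=1.931009; start (x,ẋ)=(-0.050200, 0.582400) → end (x,ẋ)=(0.212870, 0.698153)
phase 2: p=0.3921, T=0.457, ωT=1.353131, cosh=2.063976, sinh=1.805547; start (x,ẋ)=(0.212870, 0.698153) → end (x,ẋ)=(0.447906, 0.482803)

1 0.4770 0.2129 0.6982
2 0.9340 0.4479 0.4828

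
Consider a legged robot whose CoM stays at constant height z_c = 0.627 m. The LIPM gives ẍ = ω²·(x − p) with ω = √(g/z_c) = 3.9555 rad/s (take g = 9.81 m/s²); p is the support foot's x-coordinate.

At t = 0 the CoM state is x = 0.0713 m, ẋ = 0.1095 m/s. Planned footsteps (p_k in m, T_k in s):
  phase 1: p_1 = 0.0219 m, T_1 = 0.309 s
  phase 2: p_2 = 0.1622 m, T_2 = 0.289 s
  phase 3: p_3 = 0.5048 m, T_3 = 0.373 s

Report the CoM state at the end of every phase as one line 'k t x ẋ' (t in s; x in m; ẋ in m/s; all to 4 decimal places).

phase 1: p=0.0219, T=0.309, ωT=1.222249, cosh=1.844691, sinh=1.550124; start (x,ẋ)=(0.071300, 0.109500) → end (x,ẋ)=(0.155940, 0.504891)
phase 2: p=0.1622, T=0.289, ωT=1.143139, cosh=1.727708, sinh=1.408892; start (x,ẋ)=(0.155940, 0.504891) → end (x,ẋ)=(0.331219, 0.837417)
phase 3: p=0.5048, T=0.373, ωT=1.475401, cosh=2.300739, sinh=2.072052; start (x,ẋ)=(0.331219, 0.837417) → end (x,ẋ)=(0.544108, 0.504006)

1 0.3090 0.1559 0.5049
2 0.5980 0.3312 0.8374
3 0.9710 0.5441 0.5040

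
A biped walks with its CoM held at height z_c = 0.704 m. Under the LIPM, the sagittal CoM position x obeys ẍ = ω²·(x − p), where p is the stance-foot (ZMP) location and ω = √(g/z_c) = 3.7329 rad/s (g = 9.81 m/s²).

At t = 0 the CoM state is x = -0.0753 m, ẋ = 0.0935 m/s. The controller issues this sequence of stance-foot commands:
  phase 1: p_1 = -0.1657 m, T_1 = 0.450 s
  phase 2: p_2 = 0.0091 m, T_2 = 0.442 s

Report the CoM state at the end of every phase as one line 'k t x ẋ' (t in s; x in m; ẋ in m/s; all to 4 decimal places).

phase 1: p=-0.1657, T=0.450, ωT=1.679805, cosh=2.775460, sinh=2.589050; start (x,ẋ)=(-0.075300, 0.093500) → end (x,ẋ)=(0.150051, 1.133191)
phase 2: p=0.0091, T=0.442, ωT=1.649942, cosh=2.699369, sinh=2.507308; start (x,ẋ)=(0.150051, 1.133191) → end (x,ẋ)=(1.150718, 4.378135)

1 0.4500 0.1501 1.1332
2 0.8920 1.1507 4.3781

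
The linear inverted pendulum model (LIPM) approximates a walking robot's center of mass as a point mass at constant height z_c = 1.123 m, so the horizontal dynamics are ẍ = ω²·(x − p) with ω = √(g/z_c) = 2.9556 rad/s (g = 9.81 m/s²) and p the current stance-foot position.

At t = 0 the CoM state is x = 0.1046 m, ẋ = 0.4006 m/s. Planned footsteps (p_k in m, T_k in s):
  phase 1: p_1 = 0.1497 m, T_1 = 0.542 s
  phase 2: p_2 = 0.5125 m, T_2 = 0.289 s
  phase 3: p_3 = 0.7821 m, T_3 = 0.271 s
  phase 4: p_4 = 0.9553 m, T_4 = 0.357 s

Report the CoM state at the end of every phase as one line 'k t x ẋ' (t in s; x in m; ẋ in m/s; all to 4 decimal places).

phase 1: p=0.1497, T=0.542, ωT=1.601935, cosh=2.582066, sinh=2.380560; start (x,ẋ)=(0.104600, 0.400600) → end (x,ẋ)=(0.355908, 0.717053)
phase 2: p=0.5125, T=0.289, ωT=0.854168, cosh=1.387528, sinh=0.961891; start (x,ẋ)=(0.355908, 0.717053) → end (x,ẋ)=(0.528587, 0.549746)
phase 3: p=0.7821, T=0.271, ωT=0.800968, cosh=1.338295, sinh=0.889401; start (x,ẋ)=(0.528587, 0.549746) → end (x,ẋ)=(0.608255, 0.069311)
phase 4: p=0.9553, T=0.357, ωT=1.055149, cosh=1.610272, sinh=1.262132; start (x,ẋ)=(0.608255, 0.069311) → end (x,ẋ)=(0.426062, -1.182990)

1 0.5420 0.3559 0.7171
2 0.8310 0.5286 0.5497
3 1.1020 0.6083 0.0693
4 1.4590 0.4261 -1.1830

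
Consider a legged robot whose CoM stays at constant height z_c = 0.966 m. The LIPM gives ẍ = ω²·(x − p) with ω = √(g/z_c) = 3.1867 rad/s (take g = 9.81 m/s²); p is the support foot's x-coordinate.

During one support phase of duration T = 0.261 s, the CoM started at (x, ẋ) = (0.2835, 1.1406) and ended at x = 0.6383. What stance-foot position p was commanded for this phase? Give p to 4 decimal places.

ωT = 3.1867·0.261 = 0.831729; cosh(ωT) = 1.366291, sinh(ωT) = 0.930995
x(T) = p + (x₀−p)·cosh(ωT) + (ẋ₀/ω)·sinh(ωT) ⇒ p·(1 − cosh) = x(T) − x₀·cosh − (ẋ₀/ω)·sinh
numerator   = 0.6383 − (0.2835)·1.366291 − (1.1406/3.1867)·0.930995 = -0.082270
denominator = 1 − 1.366291 = -0.366291
p = -0.082270 / -0.366291 = 0.2246

p = 0.2246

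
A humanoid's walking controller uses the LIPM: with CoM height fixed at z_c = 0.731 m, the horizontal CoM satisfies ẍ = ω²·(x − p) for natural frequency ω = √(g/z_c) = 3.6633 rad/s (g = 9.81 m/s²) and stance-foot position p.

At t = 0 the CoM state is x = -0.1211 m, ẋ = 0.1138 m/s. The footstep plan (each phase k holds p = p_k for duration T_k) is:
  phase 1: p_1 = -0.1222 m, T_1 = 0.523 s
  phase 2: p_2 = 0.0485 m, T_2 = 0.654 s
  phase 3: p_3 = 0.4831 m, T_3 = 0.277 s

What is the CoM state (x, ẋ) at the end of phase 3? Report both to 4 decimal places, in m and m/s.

phase 1: p=-0.1222, T=0.523, ωT=1.915906, cosh=3.470149, sinh=3.322941; start (x,ẋ)=(-0.121100, 0.113800) → end (x,ẋ)=(-0.015156, 0.408293)
phase 2: p=0.0485, T=0.654, ωT=2.395798, cosh=5.534028, sinh=5.442928; start (x,ẋ)=(-0.015156, 0.408293) → end (x,ẋ)=(0.302867, 0.990263)
phase 3: p=0.4831, T=0.277, ωT=1.014734, cosh=1.560564, sinh=1.198065; start (x,ẋ)=(0.302867, 0.990263) → end (x,ẋ)=(0.525696, 0.754350)

x = 0.5257, ẋ = 0.7544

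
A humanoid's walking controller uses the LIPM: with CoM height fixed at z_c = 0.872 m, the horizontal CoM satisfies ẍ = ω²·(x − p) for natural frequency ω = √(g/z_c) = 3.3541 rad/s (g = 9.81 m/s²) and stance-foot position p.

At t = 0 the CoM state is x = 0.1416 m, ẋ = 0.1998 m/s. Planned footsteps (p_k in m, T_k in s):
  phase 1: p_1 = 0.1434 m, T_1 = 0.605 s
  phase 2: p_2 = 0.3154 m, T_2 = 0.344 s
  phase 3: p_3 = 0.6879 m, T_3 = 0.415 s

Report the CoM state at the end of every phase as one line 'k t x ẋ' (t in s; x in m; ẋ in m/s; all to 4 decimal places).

1 0.6050 0.3591 0.7506
2 0.9490 0.7111 1.5176
3 1.3640 1.5911 3.3875

phase 1: p=0.1434, T=0.605, ωT=2.029230, cosh=3.869833, sinh=3.738396; start (x,ẋ)=(0.141600, 0.199800) → end (x,ẋ)=(0.359126, 0.750623)
phase 2: p=0.3154, T=0.344, ωT=1.153810, cosh=1.742841, sinh=1.427409; start (x,ẋ)=(0.359126, 0.750623) → end (x,ẋ)=(0.711052, 1.517564)
phase 3: p=0.6879, T=0.415, ωT=1.391951, cosh=2.135641, sinh=1.887051; start (x,ẋ)=(0.711052, 1.517564) → end (x,ẋ)=(1.591141, 3.387506)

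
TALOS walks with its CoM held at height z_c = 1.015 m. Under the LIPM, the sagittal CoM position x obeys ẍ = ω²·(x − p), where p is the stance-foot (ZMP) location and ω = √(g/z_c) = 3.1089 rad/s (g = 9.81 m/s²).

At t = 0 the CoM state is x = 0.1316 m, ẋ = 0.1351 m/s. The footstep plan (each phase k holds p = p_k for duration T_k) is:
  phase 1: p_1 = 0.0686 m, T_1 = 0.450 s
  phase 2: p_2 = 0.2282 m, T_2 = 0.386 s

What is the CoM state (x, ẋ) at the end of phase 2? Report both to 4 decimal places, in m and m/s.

phase 1: p=0.0686, T=0.450, ωT=1.399005, cosh=2.149005, sinh=1.902162; start (x,ẋ)=(0.131600, 0.135100) → end (x,ẋ)=(0.286647, 0.662889)
phase 2: p=0.2282, T=0.386, ωT=1.200035, cosh=1.810709, sinh=1.509525; start (x,ẋ)=(0.286647, 0.662889) → end (x,ẋ)=(0.655897, 1.474592)

x = 0.6559, ẋ = 1.4746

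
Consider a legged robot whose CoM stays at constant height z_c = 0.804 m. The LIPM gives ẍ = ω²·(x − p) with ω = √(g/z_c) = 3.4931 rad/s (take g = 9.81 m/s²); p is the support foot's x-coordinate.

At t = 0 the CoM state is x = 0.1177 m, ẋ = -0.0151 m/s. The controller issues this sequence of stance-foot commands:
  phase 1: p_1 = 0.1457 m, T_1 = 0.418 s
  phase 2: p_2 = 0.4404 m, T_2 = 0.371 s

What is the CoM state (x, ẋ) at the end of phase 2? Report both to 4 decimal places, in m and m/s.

phase 1: p=0.1457, T=0.418, ωT=1.460116, cosh=2.269334, sinh=2.037124; start (x,ẋ)=(0.117700, -0.015100) → end (x,ẋ)=(0.073353, -0.233512)
phase 2: p=0.4404, T=0.371, ωT=1.295940, cosh=1.964035, sinh=1.690395; start (x,ẋ)=(0.073353, -0.233512) → end (x,ẋ)=(-0.393496, -2.625936)

x = -0.3935, ẋ = -2.6259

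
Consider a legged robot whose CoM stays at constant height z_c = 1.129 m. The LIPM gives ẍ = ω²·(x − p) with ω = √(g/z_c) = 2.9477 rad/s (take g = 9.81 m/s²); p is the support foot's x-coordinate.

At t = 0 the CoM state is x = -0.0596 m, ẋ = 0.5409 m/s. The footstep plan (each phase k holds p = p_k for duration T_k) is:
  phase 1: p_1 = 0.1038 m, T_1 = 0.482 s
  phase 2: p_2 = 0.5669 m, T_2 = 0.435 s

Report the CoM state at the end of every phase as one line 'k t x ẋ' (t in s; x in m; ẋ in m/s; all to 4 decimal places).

1 0.4820 0.1035 0.2461
2 0.9170 -0.1936 -1.7947

phase 1: p=0.1038, T=0.482, ωT=1.420791, cosh=2.190959, sinh=1.949437; start (x,ẋ)=(-0.059600, 0.540900) → end (x,ẋ)=(0.103517, 0.246136)
phase 2: p=0.5669, T=0.435, ωT=1.282250, cosh=1.941076, sinh=1.663663; start (x,ẋ)=(0.103517, 0.246136) → end (x,ẋ)=(-0.193644, -1.794654)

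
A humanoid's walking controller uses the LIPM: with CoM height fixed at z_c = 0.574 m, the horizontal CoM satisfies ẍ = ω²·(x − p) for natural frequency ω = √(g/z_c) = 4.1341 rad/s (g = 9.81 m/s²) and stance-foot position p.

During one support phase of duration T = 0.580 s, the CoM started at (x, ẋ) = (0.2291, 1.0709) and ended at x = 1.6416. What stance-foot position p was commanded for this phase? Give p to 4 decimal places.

ωT = 4.1341·0.580 = 2.397778; cosh(ωT) = 5.544815, sinh(ωT) = 5.453895
x(T) = p + (x₀−p)·cosh(ωT) + (ẋ₀/ω)·sinh(ωT) ⇒ p·(1 − cosh) = x(T) − x₀·cosh − (ẋ₀/ω)·sinh
numerator   = 1.6416 − (0.2291)·5.544815 − (1.0709/4.1341)·5.453895 = -1.041498
denominator = 1 − 5.544815 = -4.544815
p = -1.041498 / -4.544815 = 0.2292

p = 0.2292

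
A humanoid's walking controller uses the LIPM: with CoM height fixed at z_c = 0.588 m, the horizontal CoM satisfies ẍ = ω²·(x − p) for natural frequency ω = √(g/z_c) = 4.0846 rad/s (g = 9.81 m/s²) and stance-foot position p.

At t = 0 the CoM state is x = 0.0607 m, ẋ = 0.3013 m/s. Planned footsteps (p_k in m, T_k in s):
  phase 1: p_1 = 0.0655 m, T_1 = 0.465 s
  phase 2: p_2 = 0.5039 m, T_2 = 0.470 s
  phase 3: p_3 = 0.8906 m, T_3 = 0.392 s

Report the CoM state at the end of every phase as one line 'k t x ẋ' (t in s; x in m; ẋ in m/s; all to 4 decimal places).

phase 1: p=0.0655, T=0.465, ωT=1.899339, cosh=3.415572, sinh=3.265905; start (x,ẋ)=(0.060700, 0.301300) → end (x,ẋ)=(0.290014, 0.965080)
phase 2: p=0.5039, T=0.470, ωT=1.919762, cosh=3.482989, sinh=3.336347; start (x,ẋ)=(0.290014, 0.965080) → end (x,ẋ)=(0.547227, 0.446606)
phase 3: p=0.8906, T=0.392, ωT=1.601163, cosh=2.580229, sinh=2.378568; start (x,ẋ)=(0.547227, 0.446606) → end (x,ẋ)=(0.264688, -2.183697)

1 0.4650 0.2900 0.9651
2 0.9350 0.5472 0.4466
3 1.3270 0.2647 -2.1837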